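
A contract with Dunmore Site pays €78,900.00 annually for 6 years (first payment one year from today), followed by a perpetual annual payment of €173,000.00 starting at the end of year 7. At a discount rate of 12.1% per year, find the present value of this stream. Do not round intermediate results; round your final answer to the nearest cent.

€1043961.89

PV of 6-year annuity: €78,900.00 × [1 − (1+0.121)^−6] / 0.121 = 323473.38061
Perpetuity value at year 6: €173,000.00 / 0.121 = 1429752.06612
PV of perpetuity: 1429752.06612 / (1+0.121)^6 = 720488.50661
Total PV = 323473.38061 + 720488.50661 = 1043961.88721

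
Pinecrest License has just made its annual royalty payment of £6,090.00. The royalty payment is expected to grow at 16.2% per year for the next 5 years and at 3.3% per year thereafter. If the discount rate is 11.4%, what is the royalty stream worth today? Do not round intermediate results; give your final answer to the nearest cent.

D_1 = 7076.58000
D_2 = 8222.98596
D_3 = 9555.10969
D_4 = 11103.03745
D_5 = 12901.72952
Terminal value at year 5: TV = D_5×(1+g_2)/(r−g_2) = 13327.48660/0.081 = 164536.87156
P_0 = D_1/(1+r)^1 + D_2/(1+r)^2 + D_3/(1+r)^3 + D_4/(1+r)^4 + D_5/(1+r)^5 + TV/(1+r)^5
    = 6352.40575 + 6626.11802 + 6911.62400 + 7209.43186 + 7520.07165 + 95904.12368 = 130523.77497

£130523.77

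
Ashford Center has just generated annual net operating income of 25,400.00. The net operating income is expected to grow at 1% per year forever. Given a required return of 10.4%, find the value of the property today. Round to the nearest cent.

272914.89

D₁ = D₀ × (1 + g) = 25,400.00 × 1.01 = 25,654.0000
Growing perpetuity: P = D₁ / (r − g) = 25,654.0000 / (0.104 − 0.01) = 272,914.89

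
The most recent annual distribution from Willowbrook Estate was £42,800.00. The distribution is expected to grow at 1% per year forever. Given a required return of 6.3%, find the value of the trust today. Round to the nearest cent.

£815622.64

D₁ = D₀ × (1 + g) = £42,800.00 × 1.01 = £43,228.0000
Growing perpetuity: P = D₁ / (r − g) = £43,228.0000 / (0.063 − 0.01) = £815,622.64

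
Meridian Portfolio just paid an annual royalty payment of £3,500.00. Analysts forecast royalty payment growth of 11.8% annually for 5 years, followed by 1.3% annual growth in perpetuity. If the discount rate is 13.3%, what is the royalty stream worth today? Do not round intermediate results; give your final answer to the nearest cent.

D_1 = 3913.00000
D_2 = 4374.73400
D_3 = 4890.95261
D_4 = 5468.08502
D_5 = 6113.31905
Terminal value at year 5: TV = D_5×(1+g_2)/(r−g_2) = 6192.79220/0.12 = 51606.60167
P_0 = D_1/(1+r)^1 + D_2/(1+r)^2 + D_3/(1+r)^3 + D_4/(1+r)^4 + D_5/(1+r)^5 + TV/(1+r)^5
    = 3453.66284 + 3407.93915 + 3362.82080 + 3318.29979 + 3274.36819 + 27641.12482 = 44458.21559

£44458.22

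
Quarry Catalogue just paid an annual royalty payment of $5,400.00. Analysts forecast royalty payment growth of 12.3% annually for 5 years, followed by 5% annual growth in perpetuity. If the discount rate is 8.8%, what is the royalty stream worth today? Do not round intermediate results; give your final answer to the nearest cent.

$204525.16

D_1 = 6064.20000
D_2 = 6810.09660
D_3 = 7647.73848
D_4 = 8588.41032
D_5 = 9644.78478
Terminal value at year 5: TV = D_5×(1+g_2)/(r−g_2) = 10127.02402/0.038 = 266500.63218
P_0 = D_1/(1+r)^1 + D_2/(1+r)^2 + D_3/(1+r)^3 + D_4/(1+r)^4 + D_5/(1+r)^5 + TV/(1+r)^5
    = 5573.71324 + 5753.01467 + 5938.08408 + 6129.10700 + 6326.27497 + 174804.96621 = 204525.16016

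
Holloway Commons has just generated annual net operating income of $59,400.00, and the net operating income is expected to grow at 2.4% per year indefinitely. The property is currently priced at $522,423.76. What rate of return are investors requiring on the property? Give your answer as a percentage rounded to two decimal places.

D₁ = $59,400.00 × 1.024 = $60,825.6000
P = D₁/(r − g) ⇒ r = D₁/P + g = $60,825.6000/$522,423.76 + 0.024 = 0.116430 + 0.024 = 0.140430

14.04%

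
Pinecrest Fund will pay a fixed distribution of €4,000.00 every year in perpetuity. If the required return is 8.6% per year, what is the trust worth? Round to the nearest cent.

€46511.63

Level perpetuity: PV = C / r = €4,000.00 / 0.086 = €46,511.63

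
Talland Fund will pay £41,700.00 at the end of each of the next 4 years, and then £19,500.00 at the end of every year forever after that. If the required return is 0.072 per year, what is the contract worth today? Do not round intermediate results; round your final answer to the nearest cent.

£345691.15

PV of 4-year annuity: £41,700.00 × [1 − (1+0.072)^−4] / 0.072 = 140611.31291
Perpetuity value at year 4: £19,500.00 / 0.072 = 270833.33333
PV of perpetuity: 270833.33333 / (1+0.072)^4 = 205079.84168
Total PV = 140611.31291 + 205079.84168 = 345691.15460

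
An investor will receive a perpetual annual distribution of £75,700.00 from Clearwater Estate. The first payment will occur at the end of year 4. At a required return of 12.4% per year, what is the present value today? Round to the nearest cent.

£429907.74

Value at end of year 3: C / r = £75,700.00 / 0.124 = £610,483.8710
Discount to today: PV = £610,483.8710 / (1 + 0.124)^3 = £610,483.8710 / 1.420035 = £429,907.74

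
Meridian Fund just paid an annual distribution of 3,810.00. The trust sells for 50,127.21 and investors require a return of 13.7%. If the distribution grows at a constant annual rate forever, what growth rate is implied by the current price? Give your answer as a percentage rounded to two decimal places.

5.67%

P = D₀(1+g)/(r−g) ⇒ P(r−g) = D₀(1+g) ⇒ g(P+D₀) = P·r − D₀
g = (P·r − D₀)/(P + D₀) = (50,127.21×0.137 − 3,810.00) / (50,127.21 + 3,810.00) = 0.056685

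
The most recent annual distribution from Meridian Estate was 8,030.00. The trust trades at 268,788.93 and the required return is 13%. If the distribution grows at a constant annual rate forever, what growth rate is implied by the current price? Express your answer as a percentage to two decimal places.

9.72%

P = D₀(1+g)/(r−g) ⇒ P(r−g) = D₀(1+g) ⇒ g(P+D₀) = P·r − D₀
g = (P·r − D₀)/(P + D₀) = (268,788.93×0.13 − 8,030.00) / (268,788.93 + 8,030.00) = 0.097221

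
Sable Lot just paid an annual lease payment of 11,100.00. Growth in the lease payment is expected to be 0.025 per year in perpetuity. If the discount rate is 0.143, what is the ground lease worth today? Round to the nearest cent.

D₁ = D₀ × (1 + g) = 11,100.00 × 1.025 = 11,377.5000
Growing perpetuity: P = D₁ / (r − g) = 11,377.5000 / (0.143 − 0.025) = 96,419.49

96419.49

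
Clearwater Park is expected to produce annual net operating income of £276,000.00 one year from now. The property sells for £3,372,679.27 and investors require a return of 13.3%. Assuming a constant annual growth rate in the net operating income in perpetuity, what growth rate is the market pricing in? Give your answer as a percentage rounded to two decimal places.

5.12%

P = D₁/(r−g) ⇒ g = r − D₁/P = 0.133 − £276,000.00/£3,372,679.27 = 0.051166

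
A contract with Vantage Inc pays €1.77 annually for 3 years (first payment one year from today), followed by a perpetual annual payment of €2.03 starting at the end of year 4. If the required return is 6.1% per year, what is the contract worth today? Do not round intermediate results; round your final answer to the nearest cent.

PV of 3-year annuity: €1.77 × [1 − (1+0.061)^−3] / 0.061 = 4.72249
Perpetuity value at year 3: €2.03 / 0.061 = 33.27869
PV of perpetuity: 33.27869 / (1+0.061)^3 = 27.86250
Total PV = 4.72249 + 27.86250 = 32.58499

€32.58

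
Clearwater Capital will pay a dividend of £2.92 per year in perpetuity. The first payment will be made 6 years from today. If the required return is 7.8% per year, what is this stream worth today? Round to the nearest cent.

£25.72

Value at end of year 5: C / r = £2.92 / 0.078 = £37.4359
Discount to today: PV = £37.4359 / (1 + 0.078)^5 = £37.4359 / 1.455773 = £25.72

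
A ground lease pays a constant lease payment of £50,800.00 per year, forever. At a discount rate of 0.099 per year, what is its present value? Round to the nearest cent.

£513131.31

Level perpetuity: PV = C / r = £50,800.00 / 0.099 = £513,131.31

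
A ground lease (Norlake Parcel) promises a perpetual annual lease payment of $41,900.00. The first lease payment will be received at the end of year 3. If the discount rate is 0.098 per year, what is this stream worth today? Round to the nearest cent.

Value at end of year 2: C / r = $41,900.00 / 0.098 = $427,551.0204
Discount to today: PV = $427,551.0204 / (1 + 0.098)^2 = $427,551.0204 / 1.205604 = $354,636.37

$354636.37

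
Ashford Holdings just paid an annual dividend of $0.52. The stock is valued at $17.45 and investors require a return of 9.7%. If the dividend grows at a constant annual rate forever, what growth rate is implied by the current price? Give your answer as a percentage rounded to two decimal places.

P = D₀(1+g)/(r−g) ⇒ P(r−g) = D₀(1+g) ⇒ g(P+D₀) = P·r − D₀
g = (P·r − D₀)/(P + D₀) = ($17.45×0.097 − $0.52) / ($17.45 + $0.52) = 0.065256

6.53%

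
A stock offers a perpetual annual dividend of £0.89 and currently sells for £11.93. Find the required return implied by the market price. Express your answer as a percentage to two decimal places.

7.46%

P = C/r ⇒ r = C/P = £0.89/£11.93 = 0.074602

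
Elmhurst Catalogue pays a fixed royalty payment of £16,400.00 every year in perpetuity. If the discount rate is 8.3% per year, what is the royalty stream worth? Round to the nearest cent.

Level perpetuity: PV = C / r = £16,400.00 / 0.083 = £197,590.36

£197590.36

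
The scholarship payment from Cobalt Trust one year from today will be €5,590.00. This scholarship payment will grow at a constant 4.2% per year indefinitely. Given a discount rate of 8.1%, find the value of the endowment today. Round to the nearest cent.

€143333.33

Growing perpetuity: P = D₁ / (r − g) = €5,590.0000 / (0.081 − 0.042) = €143,333.33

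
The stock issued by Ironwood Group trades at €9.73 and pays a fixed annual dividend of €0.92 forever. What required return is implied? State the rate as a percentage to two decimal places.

9.46%

P = C/r ⇒ r = C/P = €0.92/€9.73 = 0.094553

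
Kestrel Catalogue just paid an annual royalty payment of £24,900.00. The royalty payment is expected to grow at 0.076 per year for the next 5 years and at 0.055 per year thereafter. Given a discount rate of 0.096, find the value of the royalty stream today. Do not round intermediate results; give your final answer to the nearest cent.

D_1 = 26792.40000
D_2 = 28828.62240
D_3 = 31019.59770
D_4 = 33377.08713
D_5 = 35913.74575
Terminal value at year 5: TV = D_5×(1+g_2)/(r−g_2) = 37889.00177/0.041 = 924121.99429
P_0 = D_1/(1+r)^1 + D_2/(1+r)^2 + D_3/(1+r)^3 + D_4/(1+r)^4 + D_5/(1+r)^5 + TV/(1+r)^5
    = 24445.62044 + 23999.53247 + 23561.58480 + 23131.62887 + 22709.51886 + 584354.69256 = 702202.57801

£702202.58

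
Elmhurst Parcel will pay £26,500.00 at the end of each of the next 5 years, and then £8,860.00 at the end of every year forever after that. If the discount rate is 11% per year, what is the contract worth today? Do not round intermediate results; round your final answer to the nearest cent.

£145741.08

PV of 5-year annuity: £26,500.00 × [1 − (1+0.11)^−5] / 0.11 = 97941.27097
Perpetuity value at year 5: £8,860.00 / 0.11 = 80545.45455
PV of perpetuity: 80545.45455 / (1+0.11)^5 = 47799.80697
Total PV = 97941.27097 + 47799.80697 = 145741.07794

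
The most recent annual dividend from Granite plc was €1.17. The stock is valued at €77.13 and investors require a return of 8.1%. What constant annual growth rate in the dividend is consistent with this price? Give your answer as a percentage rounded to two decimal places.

P = D₀(1+g)/(r−g) ⇒ P(r−g) = D₀(1+g) ⇒ g(P+D₀) = P·r − D₀
g = (P·r − D₀)/(P + D₀) = (€77.13×0.081 − €1.17) / (€77.13 + €1.17) = 0.064847

6.48%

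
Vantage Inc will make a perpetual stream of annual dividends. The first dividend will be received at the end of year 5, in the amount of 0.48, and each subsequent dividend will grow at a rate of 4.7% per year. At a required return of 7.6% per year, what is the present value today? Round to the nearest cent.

12.35

Value at end of year 4: C₁ / (r − g) = 0.48 / (0.076 − 0.047) = 16.5517
Discount to today: PV = 16.5517 / (1 + 0.076)^4 = 16.5517 / 1.340445 = 12.35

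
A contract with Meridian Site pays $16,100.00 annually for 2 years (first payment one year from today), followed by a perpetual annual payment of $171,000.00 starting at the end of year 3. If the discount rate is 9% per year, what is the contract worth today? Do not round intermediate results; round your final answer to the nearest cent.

PV of 2-year annuity: $16,100.00 × [1 − (1+0.09)^−2] / 0.09 = 28321.69009
Perpetuity value at year 2: $171,000.00 / 0.09 = 1900000.00000
PV of perpetuity: 1900000.00000 / (1+0.09)^2 = 1599191.98721
Total PV = 28321.69009 + 1599191.98721 = 1627513.67730

$1627513.68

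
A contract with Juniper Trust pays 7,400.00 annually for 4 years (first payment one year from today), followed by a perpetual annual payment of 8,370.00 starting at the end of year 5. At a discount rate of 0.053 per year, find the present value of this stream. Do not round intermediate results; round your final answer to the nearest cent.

154508.79

PV of 4-year annuity: 7,400.00 × [1 − (1+0.053)^−4] / 0.053 = 26058.20106
Perpetuity value at year 4: 8,370.00 / 0.053 = 157924.52830
PV of perpetuity: 157924.52830 / (1+0.053)^4 = 128450.59007
Total PV = 26058.20106 + 128450.59007 = 154508.79114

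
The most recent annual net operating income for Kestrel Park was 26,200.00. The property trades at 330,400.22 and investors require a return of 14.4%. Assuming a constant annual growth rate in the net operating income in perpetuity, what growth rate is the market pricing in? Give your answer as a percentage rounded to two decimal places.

P = D₀(1+g)/(r−g) ⇒ P(r−g) = D₀(1+g) ⇒ g(P+D₀) = P·r − D₀
g = (P·r − D₀)/(P + D₀) = (330,400.22×0.144 − 26,200.00) / (330,400.22 + 26,200.00) = 0.059948

5.99%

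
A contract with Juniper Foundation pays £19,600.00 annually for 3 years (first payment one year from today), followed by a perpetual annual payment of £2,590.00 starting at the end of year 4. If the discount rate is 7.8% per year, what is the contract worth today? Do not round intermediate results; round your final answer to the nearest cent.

£77200.23

PV of 3-year annuity: £19,600.00 × [1 − (1+0.078)^−3] / 0.078 = 50693.94139
Perpetuity value at year 3: £2,590.00 / 0.078 = 33205.12821
PV of perpetuity: 33205.12821 / (1+0.078)^3 = 26506.28595
Total PV = 50693.94139 + 26506.28595 = 77200.22734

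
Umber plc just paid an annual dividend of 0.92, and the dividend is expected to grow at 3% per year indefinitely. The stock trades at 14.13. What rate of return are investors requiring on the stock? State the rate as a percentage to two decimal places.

9.71%

D₁ = 0.92 × 1.03 = 0.9476
P = D₁/(r − g) ⇒ r = D₁/P + g = 0.9476/14.13 + 0.03 = 0.067063 + 0.03 = 0.097063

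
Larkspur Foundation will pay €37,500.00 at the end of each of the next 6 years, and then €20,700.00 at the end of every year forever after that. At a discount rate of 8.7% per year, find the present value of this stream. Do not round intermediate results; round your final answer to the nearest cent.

€313973.34

PV of 6-year annuity: €37,500.00 × [1 − (1+0.087)^−6] / 0.087 = 169737.28598
Perpetuity value at year 6: €20,700.00 / 0.087 = 237931.03448
PV of perpetuity: 237931.03448 / (1+0.087)^6 = 144236.05262
Total PV = 169737.28598 + 144236.05262 = 313973.33860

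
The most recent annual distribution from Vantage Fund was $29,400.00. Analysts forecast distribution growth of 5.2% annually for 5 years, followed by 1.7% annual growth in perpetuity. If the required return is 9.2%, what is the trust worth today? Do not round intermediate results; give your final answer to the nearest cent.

$462419.10

D_1 = 30928.80000
D_2 = 32537.09760
D_3 = 34229.02668
D_4 = 36008.93606
D_5 = 37881.40074
Terminal value at year 5: TV = D_5×(1+g_2)/(r−g_2) = 38525.38455/0.075 = 513671.79400
P_0 = D_1/(1+r)^1 + D_2/(1+r)^2 + D_3/(1+r)^3 + D_4/(1+r)^4 + D_5/(1+r)^5 + TV/(1+r)^5
    = 28323.07692 + 27285.60158 + 26286.12899 + 25323.26712 + 24395.67492 + 330805.35195 = 462419.10149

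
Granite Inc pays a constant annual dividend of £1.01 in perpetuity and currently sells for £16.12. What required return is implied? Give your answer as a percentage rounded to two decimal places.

6.27%

P = C/r ⇒ r = C/P = £1.01/£16.12 = 0.062655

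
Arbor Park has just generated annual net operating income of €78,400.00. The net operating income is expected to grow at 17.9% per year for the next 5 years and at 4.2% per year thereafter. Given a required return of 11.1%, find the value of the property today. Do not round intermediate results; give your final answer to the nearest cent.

D_1 = 92433.60000
D_2 = 108979.21440
D_3 = 128486.49378
D_4 = 151485.57616
D_5 = 178601.49430
Terminal value at year 5: TV = D_5×(1+g_2)/(r−g_2) = 186102.75706/0.069 = 2697141.40663
P_0 = D_1/(1+r)^1 + D_2/(1+r)^2 + D_3/(1+r)^3 + D_4/(1+r)^4 + D_5/(1+r)^5 + TV/(1+r)^5
    = 83198.55986 + 88290.82095 + 93694.75958 + 99429.45234 + 105515.14339 + 1593431.58567 = 2063560.32178

€2063560.32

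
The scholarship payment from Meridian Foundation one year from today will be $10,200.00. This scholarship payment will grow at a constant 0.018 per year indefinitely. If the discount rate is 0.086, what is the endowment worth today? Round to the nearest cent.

Growing perpetuity: P = D₁ / (r − g) = $10,200.0000 / (0.086 − 0.018) = $150,000.00

$150000.00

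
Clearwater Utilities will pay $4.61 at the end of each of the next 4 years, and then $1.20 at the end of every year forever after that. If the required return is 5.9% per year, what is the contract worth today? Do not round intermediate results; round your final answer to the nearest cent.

PV of 4-year annuity: $4.61 × [1 − (1+0.059)^−4] / 0.059 = 16.01078
Perpetuity value at year 4: $1.20 / 0.059 = 20.33898
PV of perpetuity: 20.33898 / (1+0.059)^4 = 16.17132
Total PV = 16.01078 + 16.17132 = 32.18210

$32.18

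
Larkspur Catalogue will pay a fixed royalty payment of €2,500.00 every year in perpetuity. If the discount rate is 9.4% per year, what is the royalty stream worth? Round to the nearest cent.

Level perpetuity: PV = C / r = €2,500.00 / 0.094 = €26,595.74

€26595.74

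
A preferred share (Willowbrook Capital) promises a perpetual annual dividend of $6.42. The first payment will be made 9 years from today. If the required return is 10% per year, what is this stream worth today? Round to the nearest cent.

$29.95

Value at end of year 8: C / r = $6.42 / 0.1 = $64.2000
Discount to today: PV = $64.2000 / (1 + 0.1)^8 = $64.2000 / 2.143589 = $29.95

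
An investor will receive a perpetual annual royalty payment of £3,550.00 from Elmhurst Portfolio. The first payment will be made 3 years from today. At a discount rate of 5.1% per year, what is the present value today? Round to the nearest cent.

Value at end of year 2: C / r = £3,550.00 / 0.051 = £69,607.8431
Discount to today: PV = £69,607.8431 / (1 + 0.051)^2 = £69,607.8431 / 1.104601 = £63,016.28

£63016.28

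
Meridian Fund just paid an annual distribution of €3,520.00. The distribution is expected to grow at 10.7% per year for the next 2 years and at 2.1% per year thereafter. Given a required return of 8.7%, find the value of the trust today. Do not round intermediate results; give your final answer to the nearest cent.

€63711.06

D_1 = 3896.64000
D_2 = 4313.58048
Terminal value at year 2: TV = D_2×(1+g_2)/(r−g_2) = 4404.16567/0.066 = 66729.78288
P_0 = D_1/(1+r)^1 + D_2/(1+r)^2 + TV/(1+r)^2
    = 3584.76541 + 3650.72245 + 56475.57009 = 63711.05796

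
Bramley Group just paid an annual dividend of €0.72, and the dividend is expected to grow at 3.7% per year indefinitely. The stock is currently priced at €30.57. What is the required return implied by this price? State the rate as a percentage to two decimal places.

6.14%

D₁ = €0.72 × 1.037 = €0.7466
P = D₁/(r − g) ⇒ r = D₁/P + g = €0.7466/€30.57 + 0.037 = 0.024424 + 0.037 = 0.061424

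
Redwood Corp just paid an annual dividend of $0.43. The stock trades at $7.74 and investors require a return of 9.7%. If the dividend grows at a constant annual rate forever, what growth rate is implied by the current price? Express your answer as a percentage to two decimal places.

P = D₀(1+g)/(r−g) ⇒ P(r−g) = D₀(1+g) ⇒ g(P+D₀) = P·r − D₀
g = (P·r − D₀)/(P + D₀) = ($7.74×0.097 − $0.43) / ($7.74 + $0.43) = 0.039263

3.93%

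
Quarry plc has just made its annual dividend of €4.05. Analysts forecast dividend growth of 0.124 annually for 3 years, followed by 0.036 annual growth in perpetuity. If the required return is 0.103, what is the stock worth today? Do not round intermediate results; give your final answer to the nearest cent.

€78.89

D_1 = 4.55220
D_2 = 5.11667
D_3 = 5.75114
Terminal value at year 3: TV = D_3×(1+g_2)/(r−g_2) = 5.95818/0.067 = 88.92808
P_0 = D_1/(1+r)^1 + D_2/(1+r)^2 + D_3/(1+r)^3 + TV/(1+r)^3
    = 4.12711 + 4.20568 + 4.28576 + 66.26930 = 78.88785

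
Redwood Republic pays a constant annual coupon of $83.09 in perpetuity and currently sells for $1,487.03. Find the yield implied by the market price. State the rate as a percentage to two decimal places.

P = C/r ⇒ r = C/P = $83.09/$1,487.03 = 0.055876

5.59%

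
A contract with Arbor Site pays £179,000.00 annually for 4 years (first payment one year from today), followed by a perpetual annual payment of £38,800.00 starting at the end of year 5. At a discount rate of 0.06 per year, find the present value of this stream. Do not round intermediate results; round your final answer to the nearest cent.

£1132474.47

PV of 4-year annuity: £179,000.00 × [1 − (1+0.06)^−4] / 0.06 = 620253.90467
Perpetuity value at year 4: £38,800.00 / 0.06 = 646666.66667
PV of perpetuity: 646666.66667 / (1+0.06)^4 = 512220.56889
Total PV = 620253.90467 + 512220.56889 = 1132474.47357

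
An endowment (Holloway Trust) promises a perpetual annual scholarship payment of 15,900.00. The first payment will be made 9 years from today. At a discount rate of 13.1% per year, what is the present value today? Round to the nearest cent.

45334.10

Value at end of year 8: C / r = 15,900.00 / 0.131 = 121,374.0458
Discount to today: PV = 121,374.0458 / (1 + 0.131)^8 = 121,374.0458 / 2.677323 = 45,334.10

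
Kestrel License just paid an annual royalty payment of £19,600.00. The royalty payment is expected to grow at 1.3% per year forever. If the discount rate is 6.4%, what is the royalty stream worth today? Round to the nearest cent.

£389309.80

D₁ = D₀ × (1 + g) = £19,600.00 × 1.013 = £19,854.8000
Growing perpetuity: P = D₁ / (r − g) = £19,854.8000 / (0.064 − 0.013) = £389,309.80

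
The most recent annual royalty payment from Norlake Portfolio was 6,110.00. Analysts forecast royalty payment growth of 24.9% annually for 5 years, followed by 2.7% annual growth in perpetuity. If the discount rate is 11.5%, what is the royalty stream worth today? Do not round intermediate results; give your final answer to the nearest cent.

D_1 = 7631.39000
D_2 = 9531.60611
D_3 = 11904.97603
D_4 = 14869.31506
D_5 = 18571.77451
Terminal value at year 5: TV = D_5×(1+g_2)/(r−g_2) = 19073.21243/0.088 = 216741.05029
P_0 = D_1/(1+r)^1 + D_2/(1+r)^2 + D_3/(1+r)^3 + D_4/(1+r)^4 + D_5/(1+r)^5 + TV/(1+r)^5
    = 6844.29596 + 7666.83916 + 8588.23507 + 9620.36377 + 10776.53305 + 125767.03912 = 169263.30614

169263.31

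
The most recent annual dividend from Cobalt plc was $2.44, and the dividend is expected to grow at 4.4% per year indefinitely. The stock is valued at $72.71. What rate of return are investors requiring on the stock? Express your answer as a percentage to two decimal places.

7.90%

D₁ = $2.44 × 1.044 = $2.5474
P = D₁/(r − g) ⇒ r = D₁/P + g = $2.5474/$72.71 + 0.044 = 0.035035 + 0.044 = 0.079035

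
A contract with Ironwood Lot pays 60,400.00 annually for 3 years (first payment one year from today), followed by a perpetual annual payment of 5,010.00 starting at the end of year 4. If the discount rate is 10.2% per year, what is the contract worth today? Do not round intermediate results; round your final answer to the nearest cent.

186380.81

PV of 3-year annuity: 60,400.00 × [1 − (1+0.102)^−3] / 0.102 = 149678.55622
Perpetuity value at year 3: 5,010.00 / 0.102 = 49117.64706
PV of perpetuity: 49117.64706 / (1+0.102)^3 = 36702.25688
Total PV = 149678.55622 + 36702.25688 = 186380.81310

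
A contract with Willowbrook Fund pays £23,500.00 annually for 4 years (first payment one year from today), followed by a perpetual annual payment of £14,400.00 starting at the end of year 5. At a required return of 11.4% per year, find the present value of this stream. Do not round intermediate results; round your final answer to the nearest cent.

PV of 4-year annuity: £23,500.00 × [1 − (1+0.114)^−4] / 0.114 = 72289.15750
Perpetuity value at year 4: £14,400.00 / 0.114 = 126315.78947
PV of perpetuity: 126315.78947 / (1+0.114)^4 = 82019.45467
Total PV = 72289.15750 + 82019.45467 = 154308.61216

£154308.61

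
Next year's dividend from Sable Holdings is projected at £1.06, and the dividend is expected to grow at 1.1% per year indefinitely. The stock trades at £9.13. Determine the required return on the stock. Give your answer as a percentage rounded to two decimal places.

12.71%

P = D₁/(r − g) ⇒ r = D₁/P + g = £1.0600/£9.13 + 0.011 = 0.116101 + 0.011 = 0.127101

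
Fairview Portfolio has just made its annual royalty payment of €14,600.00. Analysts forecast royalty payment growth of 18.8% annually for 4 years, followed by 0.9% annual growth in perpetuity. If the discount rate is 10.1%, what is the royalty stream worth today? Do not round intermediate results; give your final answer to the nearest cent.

D_1 = 17344.80000
D_2 = 20605.62240
D_3 = 24479.47941
D_4 = 29081.62154
Terminal value at year 4: TV = D_4×(1+g_2)/(r−g_2) = 29343.35613/0.092 = 318949.52320
P_0 = D_1/(1+r)^1 + D_2/(1+r)^2 + D_3/(1+r)^3 + D_4/(1+r)^4 + TV/(1+r)^4
    = 15753.67847 + 16998.51955 + 18341.72682 + 19791.07308 + 217056.44281 = 287941.44073

€287941.44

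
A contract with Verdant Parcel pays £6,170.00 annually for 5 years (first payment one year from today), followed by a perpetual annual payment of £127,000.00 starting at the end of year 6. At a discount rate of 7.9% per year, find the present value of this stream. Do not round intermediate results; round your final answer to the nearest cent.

PV of 5-year annuity: £6,170.00 × [1 − (1+0.079)^−5] / 0.079 = 24700.08636
Perpetuity value at year 5: £127,000.00 / 0.079 = 1607594.93671
PV of perpetuity: 1607594.93671 / (1+0.079)^5 = 1099181.48977
Total PV = 24700.08636 + 1099181.48977 = 1123881.57613

£1123881.58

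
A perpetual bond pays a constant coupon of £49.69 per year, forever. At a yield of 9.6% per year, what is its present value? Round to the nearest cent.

Level perpetuity: PV = C / r = £49.69 / 0.096 = £517.60

£517.60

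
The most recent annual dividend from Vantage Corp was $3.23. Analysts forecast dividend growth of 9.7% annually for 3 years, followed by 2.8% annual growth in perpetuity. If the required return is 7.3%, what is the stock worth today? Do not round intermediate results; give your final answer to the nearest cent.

D_1 = 3.54331
D_2 = 3.88701
D_3 = 4.26405
Terminal value at year 3: TV = D_3×(1+g_2)/(r−g_2) = 4.38344/0.045 = 97.40988
P_0 = D_1/(1+r)^1 + D_2/(1+r)^2 + D_3/(1+r)^3 + TV/(1+r)^3
    = 3.30225 + 3.37611 + 3.45162 + 78.85039 = 88.98037

$88.98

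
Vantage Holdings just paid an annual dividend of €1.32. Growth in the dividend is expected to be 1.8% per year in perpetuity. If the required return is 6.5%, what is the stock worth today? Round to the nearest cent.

D₁ = D₀ × (1 + g) = €1.32 × 1.018 = €1.3438
Growing perpetuity: P = D₁ / (r − g) = €1.3438 / (0.065 − 0.018) = €28.59

€28.59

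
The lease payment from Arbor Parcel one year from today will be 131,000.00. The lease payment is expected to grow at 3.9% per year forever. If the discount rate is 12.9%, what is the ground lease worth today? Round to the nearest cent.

Growing perpetuity: P = D₁ / (r − g) = 131,000.0000 / (0.129 − 0.039) = 1,455,555.56

1455555.56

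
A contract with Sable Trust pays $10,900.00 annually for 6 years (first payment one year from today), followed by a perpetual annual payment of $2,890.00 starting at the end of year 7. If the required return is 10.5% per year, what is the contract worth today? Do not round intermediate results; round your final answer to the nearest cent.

PV of 6-year annuity: $10,900.00 × [1 − (1+0.105)^−6] / 0.105 = 46784.75533
Perpetuity value at year 6: $2,890.00 / 0.105 = 27523.80952
PV of perpetuity: 27523.80952 / (1+0.105)^6 = 15119.41109
Total PV = 46784.75533 + 15119.41109 = 61904.16642

$61904.17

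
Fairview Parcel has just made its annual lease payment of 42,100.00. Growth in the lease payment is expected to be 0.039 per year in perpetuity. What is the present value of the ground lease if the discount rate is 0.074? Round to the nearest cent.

1249768.57

D₁ = D₀ × (1 + g) = 42,100.00 × 1.039 = 43,741.9000
Growing perpetuity: P = D₁ / (r − g) = 43,741.9000 / (0.074 − 0.039) = 1,249,768.57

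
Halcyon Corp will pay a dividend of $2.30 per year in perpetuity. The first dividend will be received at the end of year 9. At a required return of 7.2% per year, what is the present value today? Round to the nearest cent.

Value at end of year 8: C / r = $2.30 / 0.072 = $31.9444
Discount to today: PV = $31.9444 / (1 + 0.072)^8 = $31.9444 / 1.744047 = $18.32

$18.32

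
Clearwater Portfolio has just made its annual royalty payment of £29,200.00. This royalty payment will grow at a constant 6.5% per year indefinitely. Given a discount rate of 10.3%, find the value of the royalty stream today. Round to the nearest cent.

D₁ = D₀ × (1 + g) = £29,200.00 × 1.065 = £31,098.0000
Growing perpetuity: P = D₁ / (r − g) = £31,098.0000 / (0.103 − 0.065) = £818,368.42

£818368.42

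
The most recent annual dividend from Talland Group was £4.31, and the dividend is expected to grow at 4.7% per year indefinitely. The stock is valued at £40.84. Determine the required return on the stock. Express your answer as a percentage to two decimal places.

D₁ = £4.31 × 1.047 = £4.5126
P = D₁/(r − g) ⇒ r = D₁/P + g = £4.5126/£40.84 + 0.047 = 0.110494 + 0.047 = 0.157494

15.75%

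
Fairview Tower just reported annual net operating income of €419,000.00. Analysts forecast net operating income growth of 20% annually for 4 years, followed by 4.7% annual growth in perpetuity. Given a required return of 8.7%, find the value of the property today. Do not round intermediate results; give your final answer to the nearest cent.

D_1 = 502800.00000
D_2 = 603360.00000
D_3 = 724032.00000
D_4 = 868838.40000
Terminal value at year 4: TV = D_4×(1+g_2)/(r−g_2) = 909673.80480/0.04 = 22741845.12000
P_0 = D_1/(1+r)^1 + D_2/(1+r)^2 + D_3/(1+r)^3 + D_4/(1+r)^4 + TV/(1+r)^4
    = 462557.49770 + 510643.05174 + 563727.38002 + 622330.13434 + 16289491.26639 = 18448749.33020

€18448749.33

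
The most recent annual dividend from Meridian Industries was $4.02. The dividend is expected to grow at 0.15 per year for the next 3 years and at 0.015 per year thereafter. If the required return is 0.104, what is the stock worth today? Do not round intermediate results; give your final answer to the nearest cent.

$64.91

D_1 = 4.62300
D_2 = 5.31645
D_3 = 6.11392
Terminal value at year 3: TV = D_3×(1+g_2)/(r−g_2) = 6.20563/0.089 = 69.72614
P_0 = D_1/(1+r)^1 + D_2/(1+r)^2 + D_3/(1+r)^3 + TV/(1+r)^3
    = 4.18750 + 4.36198 + 4.54373 + 51.81892 = 64.91213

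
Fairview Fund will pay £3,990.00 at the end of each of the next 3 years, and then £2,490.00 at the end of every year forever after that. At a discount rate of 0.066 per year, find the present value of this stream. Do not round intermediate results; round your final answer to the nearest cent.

£41692.69

PV of 3-year annuity: £3,990.00 × [1 − (1+0.066)^−3] / 0.066 = 10548.01871
Perpetuity value at year 3: £2,490.00 / 0.066 = 37727.27273
PV of perpetuity: 37727.27273 / (1+0.066)^3 = 31144.67458
Total PV = 10548.01871 + 31144.67458 = 41692.69330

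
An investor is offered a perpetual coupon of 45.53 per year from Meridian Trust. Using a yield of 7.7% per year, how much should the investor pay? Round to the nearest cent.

591.30

Level perpetuity: PV = C / r = 45.53 / 0.077 = 591.30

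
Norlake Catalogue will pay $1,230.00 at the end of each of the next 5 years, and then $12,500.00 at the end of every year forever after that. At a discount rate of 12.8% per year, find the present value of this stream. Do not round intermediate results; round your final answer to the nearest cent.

$57822.85

PV of 5-year annuity: $1,230.00 × [1 − (1+0.128)^−5] / 0.128 = 4347.38954
Perpetuity value at year 5: $12,500.00 / 0.128 = 97656.25000
PV of perpetuity: 97656.25000 / (1+0.128)^5 = 53475.46197
Total PV = 4347.38954 + 53475.46197 = 57822.85152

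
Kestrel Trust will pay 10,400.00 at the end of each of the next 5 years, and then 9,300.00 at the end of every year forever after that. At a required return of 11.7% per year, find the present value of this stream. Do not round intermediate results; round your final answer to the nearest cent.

PV of 5-year annuity: 10,400.00 × [1 − (1+0.117)^−5] / 0.117 = 37769.97570
Perpetuity value at year 5: 9,300.00 / 0.117 = 79487.17949
PV of perpetuity: 79487.17949 / (1+0.117)^5 = 45712.10507
Total PV = 37769.97570 + 45712.10507 = 83482.08076

83482.08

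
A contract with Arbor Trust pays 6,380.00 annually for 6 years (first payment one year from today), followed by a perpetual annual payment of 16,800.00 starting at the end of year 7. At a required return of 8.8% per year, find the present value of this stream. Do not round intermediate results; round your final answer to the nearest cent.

143885.77

PV of 6-year annuity: 6,380.00 × [1 − (1+0.088)^−6] / 0.088 = 28791.62763
Perpetuity value at year 6: 16,800.00 / 0.088 = 190909.09091
PV of perpetuity: 190909.09091 / (1+0.088)^6 = 115094.14669
Total PV = 28791.62763 + 115094.14669 = 143885.77432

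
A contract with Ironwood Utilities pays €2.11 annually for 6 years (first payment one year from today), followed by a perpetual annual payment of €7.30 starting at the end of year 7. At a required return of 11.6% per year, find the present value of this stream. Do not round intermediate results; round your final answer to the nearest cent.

€41.35

PV of 6-year annuity: €2.11 × [1 − (1+0.116)^−6] / 0.116 = 8.77424
Perpetuity value at year 6: €7.30 / 0.116 = 62.93103
PV of perpetuity: 62.93103 / (1+0.116)^6 = 32.57465
Total PV = 8.77424 + 32.57465 = 41.34889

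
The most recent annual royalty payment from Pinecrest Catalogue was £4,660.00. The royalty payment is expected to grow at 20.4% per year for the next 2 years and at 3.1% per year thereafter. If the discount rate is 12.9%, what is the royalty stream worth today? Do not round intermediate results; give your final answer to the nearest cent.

D_1 = 5610.64000
D_2 = 6755.21056
Terminal value at year 2: TV = D_2×(1+g_2)/(r−g_2) = 6964.62209/0.098 = 71067.57232
P_0 = D_1/(1+r)^1 + D_2/(1+r)^2 + TV/(1+r)^2
    = 4969.56599 + 5299.69659 + 55754.97126 = 66024.23384

£66024.23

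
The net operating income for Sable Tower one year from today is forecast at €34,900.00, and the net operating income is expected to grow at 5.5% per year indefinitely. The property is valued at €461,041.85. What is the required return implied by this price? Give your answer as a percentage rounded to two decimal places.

P = D₁/(r − g) ⇒ r = D₁/P + g = €34,900.0000/€461,041.85 + 0.055 = 0.075698 + 0.055 = 0.130698

13.07%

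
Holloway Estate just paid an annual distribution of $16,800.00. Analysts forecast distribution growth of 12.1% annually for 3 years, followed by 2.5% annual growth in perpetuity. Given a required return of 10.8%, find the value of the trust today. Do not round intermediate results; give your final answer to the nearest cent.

D_1 = 18832.80000
D_2 = 21111.56880
D_3 = 23666.06862
Terminal value at year 3: TV = D_3×(1+g_2)/(r−g_2) = 24257.72034/0.083 = 292261.69085
P_0 = D_1/(1+r)^1 + D_2/(1+r)^2 + D_3/(1+r)^3 + TV/(1+r)^3
    = 16997.11191 + 17196.53651 + 17398.30093 + 214858.53557 = 266450.48493

$266450.48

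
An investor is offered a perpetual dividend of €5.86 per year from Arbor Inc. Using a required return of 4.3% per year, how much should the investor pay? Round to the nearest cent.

Level perpetuity: PV = C / r = €5.86 / 0.043 = €136.28

€136.28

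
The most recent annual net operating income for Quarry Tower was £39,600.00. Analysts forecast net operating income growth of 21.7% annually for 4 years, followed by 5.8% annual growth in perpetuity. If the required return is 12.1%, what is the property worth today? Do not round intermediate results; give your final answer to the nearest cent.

£1119147.96

D_1 = 48193.20000
D_2 = 58651.12440
D_3 = 71378.41839
D_4 = 86867.53519
Terminal value at year 4: TV = D_4×(1+g_2)/(r−g_2) = 91905.85223/0.063 = 1458823.05123
P_0 = D_1/(1+r)^1 + D_2/(1+r)^2 + D_3/(1+r)^3 + D_4/(1+r)^4 + TV/(1+r)^4
    = 42991.25781 + 46672.93555 + 50669.90416 + 55009.16446 + 923804.69841 = 1119147.96039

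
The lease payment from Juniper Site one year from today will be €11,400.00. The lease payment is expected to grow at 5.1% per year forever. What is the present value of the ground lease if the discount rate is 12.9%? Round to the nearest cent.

Growing perpetuity: P = D₁ / (r − g) = €11,400.0000 / (0.129 − 0.051) = €146,153.85

€146153.85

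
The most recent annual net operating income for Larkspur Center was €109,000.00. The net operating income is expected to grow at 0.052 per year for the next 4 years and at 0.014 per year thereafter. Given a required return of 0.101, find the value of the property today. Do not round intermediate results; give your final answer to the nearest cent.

D_1 = 114668.00000
D_2 = 120630.73600
D_3 = 126903.53427
D_4 = 133502.51805
Terminal value at year 4: TV = D_4×(1+g_2)/(r−g_2) = 135371.55331/0.087 = 1555994.86560
P_0 = D_1/(1+r)^1 + D_2/(1+r)^2 + D_3/(1+r)^3 + D_4/(1+r)^4 + TV/(1+r)^4
    = 104148.95550 + 99513.80670 + 95084.94519 + 90853.19013 + 1058909.59536 = 1448510.49288

€1448510.49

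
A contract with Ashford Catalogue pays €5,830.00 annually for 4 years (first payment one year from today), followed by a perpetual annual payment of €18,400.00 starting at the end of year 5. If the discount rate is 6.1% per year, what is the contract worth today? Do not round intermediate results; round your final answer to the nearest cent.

PV of 4-year annuity: €5,830.00 × [1 − (1+0.061)^−4] / 0.061 = 20155.39315
Perpetuity value at year 4: €18,400.00 / 0.061 = 301639.34426
PV of perpetuity: 301639.34426 / (1+0.061)^4 = 238027.12575
Total PV = 20155.39315 + 238027.12575 = 258182.51889

€258182.52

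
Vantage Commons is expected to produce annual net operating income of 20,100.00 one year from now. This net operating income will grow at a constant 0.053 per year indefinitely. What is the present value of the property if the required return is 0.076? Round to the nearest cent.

Growing perpetuity: P = D₁ / (r − g) = 20,100.0000 / (0.076 − 0.053) = 873,913.04

873913.04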